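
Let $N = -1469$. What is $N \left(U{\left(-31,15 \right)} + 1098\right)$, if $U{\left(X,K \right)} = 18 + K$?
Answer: $-1661439$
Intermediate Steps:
$N \left(U{\left(-31,15 \right)} + 1098\right) = - 1469 \left(\left(18 + 15\right) + 1098\right) = - 1469 \left(33 + 1098\right) = \left(-1469\right) 1131 = -1661439$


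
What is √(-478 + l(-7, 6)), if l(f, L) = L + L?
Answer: I*√466 ≈ 21.587*I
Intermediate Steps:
l(f, L) = 2*L
√(-478 + l(-7, 6)) = √(-478 + 2*6) = √(-478 + 12) = √(-466) = I*√466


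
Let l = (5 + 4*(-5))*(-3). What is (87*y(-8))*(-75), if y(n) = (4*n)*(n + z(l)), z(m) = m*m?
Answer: 421149600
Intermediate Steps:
l = 45 (l = (5 - 20)*(-3) = -15*(-3) = 45)
z(m) = m²
y(n) = 4*n*(2025 + n) (y(n) = (4*n)*(n + 45²) = (4*n)*(n + 2025) = (4*n)*(2025 + n) = 4*n*(2025 + n))
(87*y(-8))*(-75) = (87*(4*(-8)*(2025 - 8)))*(-75) = (87*(4*(-8)*2017))*(-75) = (87*(-64544))*(-75) = -5615328*(-75) = 421149600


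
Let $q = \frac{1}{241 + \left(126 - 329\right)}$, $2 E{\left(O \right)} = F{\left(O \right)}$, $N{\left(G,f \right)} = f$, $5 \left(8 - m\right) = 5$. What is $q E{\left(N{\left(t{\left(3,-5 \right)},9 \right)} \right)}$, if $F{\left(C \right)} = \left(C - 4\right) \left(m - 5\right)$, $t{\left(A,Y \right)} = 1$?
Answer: $\frac{5}{38} \approx 0.13158$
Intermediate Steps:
$m = 7$ ($m = 8 - 1 = 7$)
$F{\left(C \right)} = -8 + 2 C$ ($F{\left(C \right)} = \left(C - 4\right) \left(7 - 5\right) = \left(-4 + C\right) 2 = -8 + 2 C$)
$E{\left(O \right)} = -4 + O$ ($E{\left(O \right)} = \frac{-8 + 2 O}{2} = -4 + O$)
$q = \frac{1}{38}$ ($q = \frac{1}{241 - 203} = \frac{1}{38} \approx 0.026316$)
$q E{\left(N{\left(t{\left(3,-5 \right)},9 \right)} \right)} = \frac{-4 + 9}{38} = \frac{1}{38} \cdot 5 = \frac{5}{38}$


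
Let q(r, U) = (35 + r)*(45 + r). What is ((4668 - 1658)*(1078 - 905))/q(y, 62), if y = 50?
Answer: 104146/1615 ≈ 64.487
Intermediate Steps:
((4668 - 1658)*(1078 - 905))/q(y, 62) = ((4668 - 1658)*(1078 - 905))/(1575 + 50² + 80*50) = (3010*173)/(1575 + 2500 + 4000) = 520730/8075 = 520730*(1/8075) = 104146/1615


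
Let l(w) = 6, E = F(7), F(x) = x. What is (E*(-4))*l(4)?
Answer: -168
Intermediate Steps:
E = 7
(E*(-4))*l(4) = (7*(-4))*6 = -28*6 = -168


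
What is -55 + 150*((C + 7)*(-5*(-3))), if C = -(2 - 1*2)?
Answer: 15695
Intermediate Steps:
C = 0 (C = -(2 - 2) = -1*0 = 0)
-55 + 150*((C + 7)*(-5*(-3))) = -55 + 150*((0 + 7)*(-5*(-3))) = -55 + 150*(7*15) = -55 + 150*105 = -55 + 15750 = 15695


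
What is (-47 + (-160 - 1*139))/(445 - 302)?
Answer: -346/143 ≈ -2.4196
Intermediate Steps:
(-47 + (-160 - 1*139))/(445 - 302) = (-47 + (-160 - 139))/143 = (-47 - 299)*(1/143) = -346*1/143 = -346/143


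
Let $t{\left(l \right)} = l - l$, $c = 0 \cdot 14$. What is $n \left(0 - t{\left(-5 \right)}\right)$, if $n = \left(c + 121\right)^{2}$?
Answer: $0$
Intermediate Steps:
$c = 0$
$n = 14641$ ($n = \left(0 + 121\right)^{2} = 121^{2} = 14641$)
$t{\left(l \right)} = 0$
$n \left(0 - t{\left(-5 \right)}\right) = 14641 \left(0 - 0\right) = 14641 \left(0 + 0\right) = 14641 \cdot 0 = 0$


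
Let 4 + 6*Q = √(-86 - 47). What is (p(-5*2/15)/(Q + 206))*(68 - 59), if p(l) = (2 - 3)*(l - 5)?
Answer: 53856/216851 - 306*I*√133/1517957 ≈ 0.24835 - 0.0023248*I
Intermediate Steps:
Q = -⅔ + I*√133/6 (Q = -⅔ + √(-86 - 47)/6 = -⅔ + √(-133)/6 = -⅔ + (I*√133)/6 = -⅔ + I*√133/6 ≈ -0.66667 + 1.9221*I)
p(l) = 5 - l (p(l) = -(-5 + l) = 5 - l)
(p(-5*2/15)/(Q + 206))*(68 - 59) = ((5 - (-5*2)/15)/((-⅔ + I*√133/6) + 206))*(68 - 59) = ((5 - (-10)/15)/(616/3 + I*√133/6))*9 = ((5 - 1*(-⅔))/(616/3 + I*√133/6))*9 = ((5 + ⅔)/(616/3 + I*√133/6))*9 = ((17/3)/(616/3 + I*√133/6))*9 = (17/(3*(616/3 + I*√133/6)))*9 = 51/(616/3 + I*√133/6)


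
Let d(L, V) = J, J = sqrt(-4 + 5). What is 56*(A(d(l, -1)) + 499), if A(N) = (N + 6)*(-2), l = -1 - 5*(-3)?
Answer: 27160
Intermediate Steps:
l = 14 (l = -1 + 15 = 14)
J = 1 (J = sqrt(1) = 1)
d(L, V) = 1
A(N) = -12 - 2*N (A(N) = (6 + N)*(-2) = -12 - 2*N)
56*(A(d(l, -1)) + 499) = 56*((-12 - 2*1) + 499) = 56*((-12 - 2) + 499) = 56*(-14 + 499) = 56*485 = 27160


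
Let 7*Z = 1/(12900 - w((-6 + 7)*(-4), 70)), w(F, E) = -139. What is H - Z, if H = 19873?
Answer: 1813868328/91273 ≈ 19873.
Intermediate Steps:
Z = 1/91273 (Z = 1/(7*(12900 - 1*(-139))) = 1/(7*(12900 + 139)) = (⅐)/13039 = (⅐)*(1/13039) = 1/91273 ≈ 1.0956e-5)
H - Z = 19873 - 1*1/91273 = 19873 - 1/91273 = 1813868328/91273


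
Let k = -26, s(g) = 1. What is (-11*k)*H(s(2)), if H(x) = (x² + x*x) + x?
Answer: 858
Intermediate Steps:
H(x) = x + 2*x² (H(x) = (x² + x²) + x = 2*x² + x = x + 2*x²)
(-11*k)*H(s(2)) = (-11*(-26))*(1*(1 + 2*1)) = 286*(1*(1 + 2)) = 286*(1*3) = 286*3 = 858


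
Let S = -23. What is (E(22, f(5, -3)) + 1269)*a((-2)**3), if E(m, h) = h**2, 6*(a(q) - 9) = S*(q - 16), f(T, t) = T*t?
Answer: 150894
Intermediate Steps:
a(q) = 211/3 - 23*q/6 (a(q) = 9 + (-23*(q - 16))/6 = 9 + (-23*(-16 + q))/6 = 9 + (368 - 23*q)/6 = 9 + (184/3 - 23*q/6) = 211/3 - 23*q/6)
(E(22, f(5, -3)) + 1269)*a((-2)**3) = ((5*(-3))**2 + 1269)*(211/3 - 23/6*(-2)**3) = ((-15)**2 + 1269)*(211/3 - 23/6*(-8)) = (225 + 1269)*(211/3 + 92/3) = 1494*101 = 150894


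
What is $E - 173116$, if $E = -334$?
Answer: $-173450$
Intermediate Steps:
$E - 173116 = -334 - 173116 = -173450$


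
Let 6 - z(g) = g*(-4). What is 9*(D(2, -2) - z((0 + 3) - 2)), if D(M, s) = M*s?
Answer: -126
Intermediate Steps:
z(g) = 6 + 4*g (z(g) = 6 - g*(-4) = 6 - (-4)*g = 6 + 4*g)
9*(D(2, -2) - z((0 + 3) - 2)) = 9*(2*(-2) - (6 + 4*((0 + 3) - 2))) = 9*(-4 - (6 + 4*(3 - 2))) = 9*(-4 - (6 + 4*1)) = 9*(-4 - (6 + 4)) = 9*(-4 - 1*10) = 9*(-4 - 10) = 9*(-14) = -126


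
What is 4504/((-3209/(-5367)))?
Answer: 24172968/3209 ≈ 7532.9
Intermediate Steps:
4504/((-3209/(-5367))) = 4504/((-3209*(-1/5367))) = 4504/(3209/5367) = 4504*(5367/3209) = 24172968/3209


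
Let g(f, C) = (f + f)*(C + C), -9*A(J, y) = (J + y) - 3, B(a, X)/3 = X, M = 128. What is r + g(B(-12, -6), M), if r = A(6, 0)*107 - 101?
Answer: -28058/3 ≈ -9352.7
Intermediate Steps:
B(a, X) = 3*X
A(J, y) = ⅓ - J/9 - y/9 (A(J, y) = -((J + y) - 3)/9 = -(-3 + J + y)/9 = ⅓ - J/9 - y/9)
g(f, C) = 4*C*f (g(f, C) = (2*f)*(2*C) = 4*C*f)
r = -410/3 (r = (⅓ - ⅑*6 - ⅑*0)*107 - 101 = (⅓ - ⅔ + 0)*107 - 101 = -⅓*107 - 101 = -107/3 - 101 = -410/3 ≈ -136.67)
r + g(B(-12, -6), M) = -410/3 + 4*128*(3*(-6)) = -410/3 + 4*128*(-18) = -410/3 - 9216 = -28058/3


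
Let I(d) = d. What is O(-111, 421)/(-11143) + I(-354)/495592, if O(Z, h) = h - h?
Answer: -177/247796 ≈ -0.00071430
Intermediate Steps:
O(Z, h) = 0
O(-111, 421)/(-11143) + I(-354)/495592 = 0/(-11143) - 354/495592 = 0*(-1/11143) - 354*1/495592 = 0 - 177/247796 = -177/247796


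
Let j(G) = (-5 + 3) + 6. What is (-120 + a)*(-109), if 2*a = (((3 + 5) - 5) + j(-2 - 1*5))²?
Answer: 20819/2 ≈ 10410.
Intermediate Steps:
j(G) = 4 (j(G) = -2 + 6 = 4)
a = 49/2 (a = (((3 + 5) - 5) + 4)²/2 = ((8 - 5) + 4)²/2 = (3 + 4)²/2 = (½)*7² = (½)*49 = 49/2 ≈ 24.500)
(-120 + a)*(-109) = (-120 + 49/2)*(-109) = -191/2*(-109) = 20819/2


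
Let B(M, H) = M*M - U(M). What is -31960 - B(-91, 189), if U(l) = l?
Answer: -40332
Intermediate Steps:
B(M, H) = M**2 - M (B(M, H) = M*M - M = M**2 - M)
-31960 - B(-91, 189) = -31960 - (-91)*(-1 - 91) = -31960 - (-91)*(-92) = -31960 - 1*8372 = -31960 - 8372 = -40332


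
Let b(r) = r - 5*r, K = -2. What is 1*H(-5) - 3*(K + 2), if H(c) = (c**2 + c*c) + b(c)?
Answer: 70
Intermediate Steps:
b(r) = -4*r
H(c) = -4*c + 2*c**2 (H(c) = (c**2 + c*c) - 4*c = (c**2 + c**2) - 4*c = 2*c**2 - 4*c = -4*c + 2*c**2)
1*H(-5) - 3*(K + 2) = 1*(2*(-5)*(-2 - 5)) - 3*(-2 + 2) = 1*(2*(-5)*(-7)) - 3*0 = 1*70 + 0 = 70 + 0 = 70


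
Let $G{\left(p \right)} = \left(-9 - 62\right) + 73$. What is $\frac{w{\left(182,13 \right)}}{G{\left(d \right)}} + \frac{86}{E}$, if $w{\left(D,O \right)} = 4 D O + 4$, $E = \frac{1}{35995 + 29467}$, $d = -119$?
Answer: $5634466$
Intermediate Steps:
$E = \frac{1}{65462} \approx 1.5276 \cdot 10^{-5}$
$w{\left(D,O \right)} = 4 + 4 D O$ ($w{\left(D,O \right)} = 4 D O + 4 = 4 + 4 D O$)
$G{\left(p \right)} = 2$ ($G{\left(p \right)} = -71 + 73 = 2$)
$\frac{w{\left(182,13 \right)}}{G{\left(d \right)}} + \frac{86}{E} = \frac{4 + 4 \cdot 182 \cdot 13}{2} + 86 \frac{1}{\frac{1}{65462}} = \left(4 + 9464\right) \frac{1}{2} + 86 \cdot 65462 = 9468 \cdot \frac{1}{2} + 5629732 = 4734 + 5629732 = 5634466$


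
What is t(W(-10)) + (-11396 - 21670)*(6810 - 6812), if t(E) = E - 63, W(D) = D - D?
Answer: 66069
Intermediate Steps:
W(D) = 0
t(E) = -63 + E
t(W(-10)) + (-11396 - 21670)*(6810 - 6812) = (-63 + 0) + (-11396 - 21670)*(6810 - 6812) = -63 - 33066*(-2) = -63 + 66132 = 66069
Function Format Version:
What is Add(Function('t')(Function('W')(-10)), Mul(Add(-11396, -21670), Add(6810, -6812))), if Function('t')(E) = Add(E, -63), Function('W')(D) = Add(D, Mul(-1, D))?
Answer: 66069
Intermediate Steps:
Function('W')(D) = 0
Function('t')(E) = Add(-63, E)
Add(Function('t')(Function('W')(-10)), Mul(Add(-11396, -21670), Add(6810, -6812))) = Add(Add(-63, 0), Mul(Add(-11396, -21670), Add(6810, -6812))) = Add(-63, Mul(-33066, -2)) = Add(-63, 66132) = 66069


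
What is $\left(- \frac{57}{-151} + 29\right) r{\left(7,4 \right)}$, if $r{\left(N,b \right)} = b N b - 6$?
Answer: $\frac{470216}{151} \approx 3114.0$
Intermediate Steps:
$r{\left(N,b \right)} = -6 + N b^{2}$ ($r{\left(N,b \right)} = N b b - 6 = N b^{2} - 6 = -6 + N b^{2}$)
$\left(- \frac{57}{-151} + 29\right) r{\left(7,4 \right)} = \left(- \frac{57}{-151} + 29\right) \left(-6 + 7 \cdot 4^{2}\right) = \left(\left(-57\right) \left(- \frac{1}{151}\right) + 29\right) \left(-6 + 7 \cdot 16\right) = \left(\frac{57}{151} + 29\right) \left(-6 + 112\right) = \frac{4436}{151} \cdot 106 = \frac{470216}{151}$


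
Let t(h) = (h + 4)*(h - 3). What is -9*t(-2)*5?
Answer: 450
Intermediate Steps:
t(h) = (-3 + h)*(4 + h) (t(h) = (4 + h)*(-3 + h) = (-3 + h)*(4 + h))
-9*t(-2)*5 = -9*(-12 - 2 + (-2)²)*5 = -9*(-12 - 2 + 4)*5 = -9*(-10)*5 = 90*5 = 450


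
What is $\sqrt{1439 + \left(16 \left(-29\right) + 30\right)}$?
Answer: $\sqrt{1005} \approx 31.702$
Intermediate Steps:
$\sqrt{1439 + \left(16 \left(-29\right) + 30\right)} = \sqrt{1439 + \left(-464 + 30\right)} = \sqrt{1439 - 434} = \sqrt{1005}$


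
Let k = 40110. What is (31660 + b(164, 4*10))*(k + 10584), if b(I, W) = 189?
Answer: 1614553206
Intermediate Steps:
(31660 + b(164, 4*10))*(k + 10584) = (31660 + 189)*(40110 + 10584) = 31849*50694 = 1614553206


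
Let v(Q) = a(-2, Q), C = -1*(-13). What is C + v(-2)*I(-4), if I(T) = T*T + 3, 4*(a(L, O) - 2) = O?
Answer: 83/2 ≈ 41.500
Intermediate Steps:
C = 13
a(L, O) = 2 + O/4
v(Q) = 2 + Q/4
I(T) = 3 + T² (I(T) = T² + 3 = 3 + T²)
C + v(-2)*I(-4) = 13 + (2 + (¼)*(-2))*(3 + (-4)²) = 13 + (2 - ½)*(3 + 16) = 13 + (3/2)*19 = 13 + 57/2 = 83/2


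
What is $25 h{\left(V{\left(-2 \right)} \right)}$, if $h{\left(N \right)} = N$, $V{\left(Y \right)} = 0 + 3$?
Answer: $75$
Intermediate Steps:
$V{\left(Y \right)} = 3$
$25 h{\left(V{\left(-2 \right)} \right)} = 25 \cdot 3 = 75$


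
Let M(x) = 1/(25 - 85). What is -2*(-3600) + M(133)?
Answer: 431999/60 ≈ 7200.0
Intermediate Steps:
M(x) = -1/60 (M(x) = 1/(-60) = -1/60)
-2*(-3600) + M(133) = -2*(-3600) - 1/60 = 7200 - 1/60 = 431999/60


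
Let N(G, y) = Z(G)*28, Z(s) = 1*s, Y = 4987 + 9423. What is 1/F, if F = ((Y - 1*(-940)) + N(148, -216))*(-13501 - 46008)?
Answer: -1/1160068446 ≈ -8.6202e-10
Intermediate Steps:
Y = 14410
Z(s) = s
N(G, y) = 28*G (N(G, y) = G*28 = 28*G)
F = -1160068446 (F = ((14410 - 1*(-940)) + 28*148)*(-13501 - 46008) = ((14410 + 940) + 4144)*(-59509) = (15350 + 4144)*(-59509) = 19494*(-59509) = -1160068446)
1/F = 1/(-1160068446) = -1/1160068446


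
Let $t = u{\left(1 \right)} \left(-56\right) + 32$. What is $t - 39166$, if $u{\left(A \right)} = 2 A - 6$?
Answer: $-38910$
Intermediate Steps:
$u{\left(A \right)} = -6 + 2 A$
$t = 256$ ($t = \left(-6 + 2 \cdot 1\right) \left(-56\right) + 32 = \left(-6 + 2\right) \left(-56\right) + 32 = \left(-4\right) \left(-56\right) + 32 = 224 + 32 = 256$)
$t - 39166 = 256 - 39166 = -38910$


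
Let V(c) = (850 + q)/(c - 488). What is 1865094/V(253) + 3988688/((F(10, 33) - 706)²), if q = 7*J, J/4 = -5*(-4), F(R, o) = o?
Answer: -140788538033/452929 ≈ -3.1084e+5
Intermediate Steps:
J = 80 (J = 4*(-5*(-4)) = 4*20 = 80)
q = 560 (q = 7*80 = 560)
V(c) = 1410/(-488 + c) (V(c) = (850 + 560)/(c - 488) = 1410/(-488 + c))
1865094/V(253) + 3988688/((F(10, 33) - 706)²) = 1865094/((1410/(-488 + 253))) + 3988688/((33 - 706)²) = 1865094/((1410/(-235))) + 3988688/((-673)²) = 1865094/((1410*(-1/235))) + 3988688/452929 = 1865094/(-6) + 3988688*(1/452929) = 1865094*(-⅙) + 3988688/452929 = -310849 + 3988688/452929 = -140788538033/452929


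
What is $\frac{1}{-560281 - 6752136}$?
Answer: $- \frac{1}{7312417} \approx -1.3675 \cdot 10^{-7}$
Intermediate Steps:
$\frac{1}{-560281 - 6752136} = \frac{1}{-7312417} = - \frac{1}{7312417}$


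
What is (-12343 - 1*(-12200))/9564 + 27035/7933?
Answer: 257428321/75871212 ≈ 3.3930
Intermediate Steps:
(-12343 - 1*(-12200))/9564 + 27035/7933 = (-12343 + 12200)*(1/9564) + 27035*(1/7933) = -143*1/9564 + 27035/7933 = -143/9564 + 27035/7933 = 257428321/75871212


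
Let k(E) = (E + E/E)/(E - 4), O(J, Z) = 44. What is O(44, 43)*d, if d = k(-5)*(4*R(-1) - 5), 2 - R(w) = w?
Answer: 1232/9 ≈ 136.89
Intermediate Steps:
R(w) = 2 - w
k(E) = (1 + E)/(-4 + E) (k(E) = (E + 1)/(-4 + E) = (1 + E)/(-4 + E))
d = 28/9 (d = ((1 - 5)/(-4 - 5))*(4*(2 - 1*(-1)) - 5) = (-4/(-9))*(4*(2 + 1) - 5) = (-⅑*(-4))*(4*3 - 5) = 4*(12 - 5)/9 = (4/9)*7 = 28/9 ≈ 3.1111)
O(44, 43)*d = 44*(28/9) = 1232/9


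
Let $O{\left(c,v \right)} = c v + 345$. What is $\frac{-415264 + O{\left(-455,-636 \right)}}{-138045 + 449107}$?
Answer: $- \frac{125539}{311062} \approx -0.40358$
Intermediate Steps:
$O{\left(c,v \right)} = 345 + c v$
$\frac{-415264 + O{\left(-455,-636 \right)}}{-138045 + 449107} = \frac{-415264 + \left(345 - -289380\right)}{-138045 + 449107} = \frac{-415264 + \left(345 + 289380\right)}{311062} = \left(-415264 + 289725\right) \frac{1}{311062} = \left(-125539\right) \frac{1}{311062} = - \frac{125539}{311062}$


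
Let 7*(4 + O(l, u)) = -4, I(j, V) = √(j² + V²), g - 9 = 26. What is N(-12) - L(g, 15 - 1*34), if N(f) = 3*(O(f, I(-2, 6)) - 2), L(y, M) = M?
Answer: -5/7 ≈ -0.71429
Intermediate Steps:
g = 35 (g = 9 + 26 = 35)
I(j, V) = √(V² + j²)
O(l, u) = -32/7 (O(l, u) = -4 + (⅐)*(-4) = -4 - 4/7 = -32/7)
N(f) = -138/7 (N(f) = 3*(-32/7 - 2) = 3*(-46/7) = -138/7)
N(-12) - L(g, 15 - 1*34) = -138/7 - (15 - 1*34) = -138/7 - (15 - 34) = -138/7 - 1*(-19) = -138/7 + 19 = -5/7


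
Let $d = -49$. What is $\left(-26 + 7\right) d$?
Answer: $931$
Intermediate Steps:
$\left(-26 + 7\right) d = \left(-26 + 7\right) \left(-49\right) = \left(-19\right) \left(-49\right) = 931$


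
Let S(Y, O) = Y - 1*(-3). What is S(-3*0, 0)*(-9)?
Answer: -27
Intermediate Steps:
S(Y, O) = 3 + Y (S(Y, O) = Y + 3 = 3 + Y)
S(-3*0, 0)*(-9) = (3 - 3*0)*(-9) = (3 + 0)*(-9) = 3*(-9) = -27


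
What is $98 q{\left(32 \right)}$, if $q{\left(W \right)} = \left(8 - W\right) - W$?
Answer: $-5488$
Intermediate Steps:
$q{\left(W \right)} = 8 - 2 W$
$98 q{\left(32 \right)} = 98 \left(8 - 64\right) = 98 \left(-56\right) = -5488$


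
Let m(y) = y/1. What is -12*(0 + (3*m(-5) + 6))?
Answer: 108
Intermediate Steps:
m(y) = y (m(y) = y*1 = y)
-12*(0 + (3*m(-5) + 6)) = -12*(0 + (3*(-5) + 6)) = -12*(0 + (-15 + 6)) = -12*(0 - 9) = -12*(-9) = 108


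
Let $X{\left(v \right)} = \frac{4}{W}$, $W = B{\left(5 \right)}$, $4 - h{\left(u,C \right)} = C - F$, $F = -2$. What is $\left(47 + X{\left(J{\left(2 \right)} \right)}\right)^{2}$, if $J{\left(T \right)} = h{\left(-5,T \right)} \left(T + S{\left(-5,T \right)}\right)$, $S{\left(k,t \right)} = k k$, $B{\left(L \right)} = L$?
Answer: $\frac{57121}{25} \approx 2284.8$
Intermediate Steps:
$h{\left(u,C \right)} = 2 - C$ ($h{\left(u,C \right)} = 4 - \left(C - -2\right) = 4 - \left(C + 2\right) = 4 - \left(2 + C\right) = 2 - C$)
$W = 5$
$S{\left(k,t \right)} = k^{2}$
$J{\left(T \right)} = \left(2 - T\right) \left(25 + T\right)$ ($J{\left(T \right)} = \left(2 - T\right) \left(T + \left(-5\right)^{2}\right) = \left(2 - T\right) \left(T + 25\right) = \left(2 - T\right) \left(25 + T\right)$)
$X{\left(v \right)} = \frac{4}{5}$
$\left(47 + X{\left(J{\left(2 \right)} \right)}\right)^{2} = \left(47 + \frac{4}{5}\right)^{2} = \left(\frac{239}{5}\right)^{2} = \frac{57121}{25}$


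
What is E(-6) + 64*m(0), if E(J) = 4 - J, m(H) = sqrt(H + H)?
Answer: 10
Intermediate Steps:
m(H) = sqrt(2)*sqrt(H) (m(H) = sqrt(2*H) = sqrt(2)*sqrt(H))
E(-6) + 64*m(0) = (4 - 1*(-6)) + 64*(sqrt(2)*sqrt(0)) = (4 + 6) + 64*(sqrt(2)*0) = 10 + 64*0 = 10 + 0 = 10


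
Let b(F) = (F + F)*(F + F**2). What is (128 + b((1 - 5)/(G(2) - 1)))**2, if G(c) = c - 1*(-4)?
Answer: 257025024/15625 ≈ 16450.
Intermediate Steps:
G(c) = 4 + c (G(c) = c + 4 = 4 + c)
b(F) = 2*F*(F + F**2) (b(F) = (2*F)*(F + F**2) = 2*F*(F + F**2))
(128 + b((1 - 5)/(G(2) - 1)))**2 = (128 + 2*((1 - 5)/((4 + 2) - 1))**2*(1 + (1 - 5)/((4 + 2) - 1)))**2 = (128 + 2*(-4/(6 - 1))**2*(1 - 4/(6 - 1)))**2 = (128 + 2*(-4/5)**2*(1 - 4/5))**2 = (128 + 2*(16/25)*(1/5))**2 = (128 + 32/125)**2 = (16032/125)**2 = 257025024/15625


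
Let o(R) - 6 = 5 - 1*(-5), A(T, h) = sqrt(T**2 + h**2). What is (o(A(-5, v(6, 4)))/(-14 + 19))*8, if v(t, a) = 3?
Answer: 128/5 ≈ 25.600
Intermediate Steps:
o(R) = 16 (o(R) = 6 + (5 - 1*(-5)) = 6 + (5 + 5) = 6 + 10 = 16)
(o(A(-5, v(6, 4)))/(-14 + 19))*8 = (16/(-14 + 19))*8 = (16/5)*8 = 128/5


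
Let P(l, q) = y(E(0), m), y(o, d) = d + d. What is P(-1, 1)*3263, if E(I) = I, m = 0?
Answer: 0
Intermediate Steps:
y(o, d) = 2*d
P(l, q) = 0 (P(l, q) = 2*0 = 0)
P(-1, 1)*3263 = 0*3263 = 0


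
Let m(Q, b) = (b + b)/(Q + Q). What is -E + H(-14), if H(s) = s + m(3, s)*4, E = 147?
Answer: -539/3 ≈ -179.67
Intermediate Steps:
m(Q, b) = b/Q (m(Q, b) = (2*b)/((2*Q)) = (2*b)*(1/(2*Q)) = b/Q)
H(s) = 7*s/3 (H(s) = s + (s/3)*4 = s + 4*s/3 = 7*s/3)
-E + H(-14) = -1*147 + (7/3)*(-14) = -147 - 98/3 = -539/3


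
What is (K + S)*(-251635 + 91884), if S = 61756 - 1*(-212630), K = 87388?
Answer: -57793758274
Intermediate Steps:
S = 274386 (S = 61756 + 212630 = 274386)
(K + S)*(-251635 + 91884) = (87388 + 274386)*(-251635 + 91884) = 361774*(-159751) = -57793758274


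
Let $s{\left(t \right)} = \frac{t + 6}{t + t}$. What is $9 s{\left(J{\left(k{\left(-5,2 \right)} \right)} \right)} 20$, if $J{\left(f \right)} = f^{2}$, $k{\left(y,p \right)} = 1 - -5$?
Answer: $105$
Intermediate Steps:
$k{\left(y,p \right)} = 6$ ($k{\left(y,p \right)} = 1 + 5 = 6$)
$s{\left(t \right)} = \frac{6 + t}{2 t}$
$9 s{\left(J{\left(k{\left(-5,2 \right)} \right)} \right)} 20 = 9 \frac{6 + 6^{2}}{2 \cdot 6^{2}} \cdot 20 = 9 \frac{6 + 36}{2 \cdot 36} \cdot 20 = 9 \cdot \frac{1}{2} \cdot \frac{1}{36} \cdot 42 \cdot 20 = 9 \cdot \frac{7}{12} \cdot 20 = \frac{21}{4} \cdot 20 = 105$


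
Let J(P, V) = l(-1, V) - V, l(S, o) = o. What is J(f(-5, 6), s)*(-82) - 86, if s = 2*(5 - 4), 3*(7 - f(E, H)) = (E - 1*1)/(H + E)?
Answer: -86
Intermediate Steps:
f(E, H) = 7 - (-1 + E)/(3*(E + H)) (f(E, H) = 7 - (E - 1*1)/(3*(H + E)) = 7 - (E - 1)/(3*(E + H)) = 7 - (-1 + E)/(3*(E + H)))
s = 2 (s = 2*1 = 2)
J(P, V) = 0 (J(P, V) = V - V = 0)
J(f(-5, 6), s)*(-82) - 86 = 0*(-82) - 86 = 0 - 86 = -86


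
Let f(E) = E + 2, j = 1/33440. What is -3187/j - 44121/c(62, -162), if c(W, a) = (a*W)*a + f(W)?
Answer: -24773598381983/232456 ≈ -1.0657e+8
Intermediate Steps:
j = 1/33440 ≈ 2.9904e-5
f(E) = 2 + E
c(W, a) = 2 + W + W*a² (c(W, a) = (a*W)*a + (2 + W) = (W*a)*a + (2 + W) = W*a² + (2 + W) = 2 + W + W*a²)
-3187/j - 44121/c(62, -162) = -3187/1/33440 - 44121/(2 + 62 + 62*(-162)²) = -3187*33440 - 44121/(2 + 62 + 62*26244) = -106573280 - 44121/(2 + 62 + 1627128) = -106573280 - 44121/1627192 = -106573280 - 44121*1/1627192 = -106573280 - 6303/232456 = -24773598381983/232456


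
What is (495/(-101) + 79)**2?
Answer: 56010256/10201 ≈ 5490.7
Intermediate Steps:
(495/(-101) + 79)**2 = (495*(-1/101) + 79)**2 = (-495/101 + 79)**2 = (7484/101)**2 = 56010256/10201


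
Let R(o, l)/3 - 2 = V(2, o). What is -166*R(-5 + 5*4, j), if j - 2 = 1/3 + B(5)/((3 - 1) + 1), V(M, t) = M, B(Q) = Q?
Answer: -1992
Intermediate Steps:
j = 4 (j = 2 + (1/3 + 5/((3 - 1) + 1)) = 2 + (1*(⅓) + 5/(2 + 1)) = 2 + (⅓ + 5/3) = 2 + 2 = 4)
R(o, l) = 12 (R(o, l) = 6 + 3*2 = 6 + 6 = 12)
-166*R(-5 + 5*4, j) = -166*12 = -1992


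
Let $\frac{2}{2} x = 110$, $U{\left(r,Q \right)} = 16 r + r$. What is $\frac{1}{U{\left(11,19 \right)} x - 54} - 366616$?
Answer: $- \frac{7521493855}{20516} \approx -3.6662 \cdot 10^{5}$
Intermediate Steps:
$U{\left(r,Q \right)} = 17 r$
$x = 110$
$\frac{1}{U{\left(11,19 \right)} x - 54} - 366616 = \frac{1}{17 \cdot 11 \cdot 110 - 54} - 366616 = \frac{1}{187 \cdot 110 - 54} - 366616 = \frac{1}{20570 - 54} - 366616 = \frac{1}{20516} - 366616 = - \frac{7521493855}{20516}$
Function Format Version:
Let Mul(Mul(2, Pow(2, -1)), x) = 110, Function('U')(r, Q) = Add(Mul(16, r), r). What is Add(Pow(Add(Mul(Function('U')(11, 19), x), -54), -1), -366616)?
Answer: Rational(-7521493855, 20516) ≈ -3.6662e+5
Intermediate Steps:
Function('U')(r, Q) = Mul(17, r)
x = 110
Add(Pow(Add(Mul(Function('U')(11, 19), x), -54), -1), -366616) = Add(Pow(Add(Mul(Mul(17, 11), 110), -54), -1), -366616) = Add(Pow(Add(Mul(187, 110), -54), -1), -366616) = Add(Pow(Add(20570, -54), -1), -366616) = Add(Pow(20516, -1), -366616) = Add(Rational(1, 20516), -366616) = Rational(-7521493855, 20516)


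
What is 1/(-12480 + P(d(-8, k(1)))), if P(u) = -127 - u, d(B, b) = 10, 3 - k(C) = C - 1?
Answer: -1/12617 ≈ -7.9258e-5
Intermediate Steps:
k(C) = 4 - C (k(C) = 3 - (C - 1) = 3 - (-1 + C) = 3 + (1 - C) = 4 - C)
1/(-12480 + P(d(-8, k(1)))) = 1/(-12480 + (-127 - 1*10)) = 1/(-12480 + (-127 - 10)) = 1/(-12480 - 137) = 1/(-12617) = -1/12617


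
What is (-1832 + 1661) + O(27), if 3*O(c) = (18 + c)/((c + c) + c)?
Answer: -4612/27 ≈ -170.81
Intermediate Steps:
O(c) = (18 + c)/(9*c) (O(c) = ((18 + c)/((c + c) + c))/3 = ((18 + c)/(2*c + c))/3 = ((18 + c)/((3*c)))/3 = ((18 + c)*(1/(3*c)))/3 = ((18 + c)/(3*c))/3 = (18 + c)/(9*c))
(-1832 + 1661) + O(27) = (-1832 + 1661) + (⅑)*(18 + 27)/27 = -171 + (⅑)*(1/27)*45 = -171 + 5/27 = -4612/27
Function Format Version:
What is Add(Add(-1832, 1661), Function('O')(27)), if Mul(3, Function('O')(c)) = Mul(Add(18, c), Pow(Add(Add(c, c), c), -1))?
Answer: Rational(-4612, 27) ≈ -170.81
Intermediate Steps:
Function('O')(c) = Mul(Rational(1, 9), Pow(c, -1), Add(18, c)) (Function('O')(c) = Mul(Rational(1, 3), Mul(Add(18, c), Pow(Add(Add(c, c), c), -1))) = Mul(Rational(1, 3), Mul(Add(18, c), Pow(Add(Mul(2, c), c), -1))) = Mul(Rational(1, 3), Mul(Add(18, c), Pow(Mul(3, c), -1))) = Mul(Rational(1, 3), Mul(Add(18, c), Mul(Rational(1, 3), Pow(c, -1)))) = Mul(Rational(1, 3), Mul(Rational(1, 3), Pow(c, -1), Add(18, c))) = Mul(Rational(1, 9), Pow(c, -1), Add(18, c)))
Add(Add(-1832, 1661), Function('O')(27)) = Add(Add(-1832, 1661), Mul(Rational(1, 9), Pow(27, -1), Add(18, 27))) = Add(-171, Mul(Rational(1, 9), Rational(1, 27), 45)) = Add(-171, Rational(5, 27)) = Rational(-4612, 27)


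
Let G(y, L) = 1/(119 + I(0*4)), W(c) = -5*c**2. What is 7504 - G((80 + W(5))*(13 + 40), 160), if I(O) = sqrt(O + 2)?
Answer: 106249017/14159 + sqrt(2)/14159 ≈ 7504.0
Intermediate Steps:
I(O) = sqrt(2 + O)
G(y, L) = 1/(119 + sqrt(2)) (G(y, L) = 1/(119 + sqrt(2 + 0*4)) = 1/(119 + sqrt(2 + 0)) = 1/(119 + sqrt(2)))
7504 - G((80 + W(5))*(13 + 40), 160) = 7504 - (119/14159 - sqrt(2)/14159) = 7504 + (-119/14159 + sqrt(2)/14159) = 106249017/14159 + sqrt(2)/14159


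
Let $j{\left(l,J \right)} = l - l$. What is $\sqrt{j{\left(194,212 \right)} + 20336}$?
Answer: $4 \sqrt{1271} \approx 142.6$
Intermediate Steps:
$j{\left(l,J \right)} = 0$
$\sqrt{j{\left(194,212 \right)} + 20336} = \sqrt{0 + 20336} = \sqrt{20336} = 4 \sqrt{1271}$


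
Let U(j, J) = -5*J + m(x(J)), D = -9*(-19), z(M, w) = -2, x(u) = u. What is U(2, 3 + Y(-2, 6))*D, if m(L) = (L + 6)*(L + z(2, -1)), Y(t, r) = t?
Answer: -2052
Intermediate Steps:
D = 171
m(L) = (-2 + L)*(6 + L) (m(L) = (L + 6)*(L - 2) = (6 + L)*(-2 + L) = (-2 + L)*(6 + L))
U(j, J) = -12 + J² - J (U(j, J) = -5*J + (-12 + J² + 4*J) = -12 + J² - J)
U(2, 3 + Y(-2, 6))*D = (-12 + (3 - 2)² - (3 - 2))*171 = (-12 + 1² - 1*1)*171 = (-12 + 1 - 1)*171 = -12*171 = -2052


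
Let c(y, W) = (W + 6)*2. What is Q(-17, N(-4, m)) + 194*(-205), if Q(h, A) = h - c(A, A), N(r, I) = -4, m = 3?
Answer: -39791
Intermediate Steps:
c(y, W) = 12 + 2*W (c(y, W) = (6 + W)*2 = 12 + 2*W)
Q(h, A) = -12 + h - 2*A (Q(h, A) = h - (12 + 2*A) = h + (-12 - 2*A) = -12 + h - 2*A)
Q(-17, N(-4, m)) + 194*(-205) = (-12 - 17 - 2*(-4)) + 194*(-205) = (-12 - 17 + 8) - 39770 = -21 - 39770 = -39791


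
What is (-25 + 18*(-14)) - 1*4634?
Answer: -4911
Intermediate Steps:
(-25 + 18*(-14)) - 1*4634 = (-25 - 252) - 4634 = -277 - 4634 = -4911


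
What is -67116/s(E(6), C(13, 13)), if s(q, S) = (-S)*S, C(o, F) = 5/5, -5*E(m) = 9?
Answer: 67116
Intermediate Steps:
E(m) = -9/5 (E(m) = -⅕*9 = -9/5)
C(o, F) = 1 (C(o, F) = 5*(⅕) = 1)
s(q, S) = -S²
-67116/s(E(6), C(13, 13)) = -67116/((-1*1²)) = -67116/((-1*1)) = -67116/(-1) = -67116*(-1) = 67116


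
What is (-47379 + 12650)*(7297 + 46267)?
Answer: -1860224156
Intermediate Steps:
(-47379 + 12650)*(7297 + 46267) = -34729*53564 = -1860224156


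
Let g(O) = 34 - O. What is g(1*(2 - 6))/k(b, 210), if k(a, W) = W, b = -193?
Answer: 19/105 ≈ 0.18095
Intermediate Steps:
g(1*(2 - 6))/k(b, 210) = (34 - (2 - 6))/210 = (34 - (-4))*(1/210) = (34 - 1*(-4))*(1/210) = (34 + 4)*(1/210) = 38*(1/210) = 19/105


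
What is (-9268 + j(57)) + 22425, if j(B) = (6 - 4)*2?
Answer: 13161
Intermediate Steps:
j(B) = 4 (j(B) = 2*2 = 4)
(-9268 + j(57)) + 22425 = (-9268 + 4) + 22425 = -9264 + 22425 = 13161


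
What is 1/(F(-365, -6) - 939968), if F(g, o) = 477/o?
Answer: -2/1880095 ≈ -1.0638e-6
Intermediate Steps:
1/(F(-365, -6) - 939968) = 1/(477/(-6) - 939968) = 1/(477*(-⅙) - 939968) = 1/(-159/2 - 939968) = 1/(-1880095/2) = -2/1880095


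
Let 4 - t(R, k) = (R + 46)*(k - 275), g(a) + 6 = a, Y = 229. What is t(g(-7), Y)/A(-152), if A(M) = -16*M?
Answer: 761/1216 ≈ 0.62582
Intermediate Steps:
g(a) = -6 + a
t(R, k) = 4 - (-275 + k)*(46 + R) (t(R, k) = 4 - (R + 46)*(k - 275) = 4 - (46 + R)*(-275 + k) = 4 - (-275 + k)*(46 + R))
t(g(-7), Y)/A(-152) = (12654 - 46*229 + 275*(-6 - 7) - 1*(-6 - 7)*229)/((-16*(-152))) = (12654 - 10534 + 275*(-13) - 1*(-13)*229)/2432 = (12654 - 10534 - 3575 + 2977)*(1/2432) = 1522*(1/2432) = 761/1216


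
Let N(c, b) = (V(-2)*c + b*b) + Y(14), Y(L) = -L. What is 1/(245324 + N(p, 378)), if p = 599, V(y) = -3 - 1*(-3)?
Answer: 1/388194 ≈ 2.5760e-6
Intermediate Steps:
V(y) = 0 (V(y) = -3 + 3 = 0)
N(c, b) = -14 + b² (N(c, b) = (0*c + b*b) - 1*14 = (0 + b²) - 14 = b² - 14 = -14 + b²)
1/(245324 + N(p, 378)) = 1/(245324 + (-14 + 378²)) = 1/(245324 + (-14 + 142884)) = 1/(245324 + 142870) = 1/388194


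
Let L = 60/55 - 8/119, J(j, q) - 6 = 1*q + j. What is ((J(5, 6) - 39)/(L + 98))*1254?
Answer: -18056346/64811 ≈ -278.60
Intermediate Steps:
J(j, q) = 6 + j + q (J(j, q) = 6 + (1*q + j) = 6 + (q + j) = 6 + (j + q) = 6 + j + q)
L = 1340/1309 (L = 60*(1/55) - 8*1/119 = 12/11 - 8/119 = 1340/1309 ≈ 1.0237)
((J(5, 6) - 39)/(L + 98))*1254 = (((6 + 5 + 6) - 39)/(1340/1309 + 98))*1254 = ((17 - 39)/(129622/1309))*1254 = -22*1309/129622*1254 = -14399/64811*1254 = -18056346/64811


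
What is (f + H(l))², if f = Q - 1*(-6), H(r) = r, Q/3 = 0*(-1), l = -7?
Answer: 1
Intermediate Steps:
Q = 0 (Q = 3*(0*(-1)) = 3*0 = 0)
f = 6 (f = 0 - 1*(-6) = 0 + 6 = 6)
(f + H(l))² = (6 - 7)² = (-1)² = 1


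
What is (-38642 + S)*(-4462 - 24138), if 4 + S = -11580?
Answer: 1436463600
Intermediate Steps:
S = -11584 (S = -4 - 11580 = -11584)
(-38642 + S)*(-4462 - 24138) = (-38642 - 11584)*(-4462 - 24138) = -50226*(-28600) = 1436463600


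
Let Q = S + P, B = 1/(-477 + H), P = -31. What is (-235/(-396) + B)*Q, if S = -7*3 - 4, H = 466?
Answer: -2786/99 ≈ -28.141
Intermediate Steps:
S = -25 (S = -21 - 4 = -25)
B = -1/11 (B = 1/(-477 + 466) = 1/(-11) = -1/11 ≈ -0.090909)
Q = -56 (Q = -25 - 31 = -56)
(-235/(-396) + B)*Q = (-235/(-396) - 1/11)*(-56) = (-235*(-1/396) - 1/11)*(-56) = (235/396 - 1/11)*(-56) = (199/396)*(-56) = -2786/99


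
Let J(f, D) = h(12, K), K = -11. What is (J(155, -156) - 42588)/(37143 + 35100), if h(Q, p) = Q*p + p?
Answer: -42731/72243 ≈ -0.59149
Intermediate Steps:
h(Q, p) = p + Q*p
J(f, D) = -143 (J(f, D) = -11*(1 + 12) = -11*13 = -143)
(J(155, -156) - 42588)/(37143 + 35100) = (-143 - 42588)/(37143 + 35100) = -42731/72243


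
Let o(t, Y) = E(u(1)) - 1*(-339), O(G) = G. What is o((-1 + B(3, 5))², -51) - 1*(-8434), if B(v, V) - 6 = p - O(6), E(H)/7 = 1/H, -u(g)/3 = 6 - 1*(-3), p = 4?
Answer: 236864/27 ≈ 8772.7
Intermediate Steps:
u(g) = -27 (u(g) = -3*(6 - 1*(-3)) = -3*(6 + 3) = -3*9 = -27)
E(H) = 7/H
B(v, V) = 4 (B(v, V) = 6 + (4 - 1*6) = 6 + (4 - 6) = 6 - 2 = 4)
o(t, Y) = 9146/27 (o(t, Y) = 7/(-27) - 1*(-339) = 7*(-1/27) + 339 = -7/27 + 339 = 9146/27)
o((-1 + B(3, 5))², -51) - 1*(-8434) = 9146/27 - 1*(-8434) = 9146/27 + 8434 = 236864/27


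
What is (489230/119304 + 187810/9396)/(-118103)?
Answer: -375045685/1838765920716 ≈ -0.00020397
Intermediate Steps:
(489230/119304 + 187810/9396)/(-118103) = (489230*(1/119304) + 187810*(1/9396))*(-1/118103) = (244615/59652 + 93905/4698)*(-1/118103) = (375045685/15569172)*(-1/118103) = -375045685/1838765920716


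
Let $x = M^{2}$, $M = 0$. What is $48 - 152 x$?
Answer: $48$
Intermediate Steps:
$x = 0$ ($x = 0^{2} = 0$)
$48 - 152 x = 48 - 0 = 48 + 0 = 48$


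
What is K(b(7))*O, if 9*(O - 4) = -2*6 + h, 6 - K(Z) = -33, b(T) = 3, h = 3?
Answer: 117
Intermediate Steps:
K(Z) = 39 (K(Z) = 6 - 1*(-33) = 6 + 33 = 39)
O = 3 (O = 4 + (-2*6 + 3)/9 = 4 + (-12 + 3)/9 = 4 + (1/9)*(-9) = 4 - 1 = 3)
K(b(7))*O = 39*3 = 117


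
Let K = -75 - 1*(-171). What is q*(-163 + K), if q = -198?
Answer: 13266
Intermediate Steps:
K = 96 (K = -75 + 171 = 96)
q*(-163 + K) = -198*(-163 + 96) = -198*(-67) = 13266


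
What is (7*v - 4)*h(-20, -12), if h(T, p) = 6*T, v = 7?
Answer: -5400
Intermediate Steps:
(7*v - 4)*h(-20, -12) = (7*7 - 4)*(6*(-20)) = (49 - 4)*(-120) = 45*(-120) = -5400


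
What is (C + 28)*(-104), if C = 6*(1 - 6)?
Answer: 208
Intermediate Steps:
C = -30 (C = 6*(-5) = -30)
(C + 28)*(-104) = (-30 + 28)*(-104) = -2*(-104) = 208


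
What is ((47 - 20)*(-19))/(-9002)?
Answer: 513/9002 ≈ 0.056987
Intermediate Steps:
((47 - 20)*(-19))/(-9002) = (27*(-19))*(-1/9002) = -513*(-1/9002) = 513/9002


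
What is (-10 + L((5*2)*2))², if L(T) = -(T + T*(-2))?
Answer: 100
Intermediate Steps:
L(T) = T (L(T) = -(T - 2*T) = -(-1)*T = T)
(-10 + L((5*2)*2))² = (-10 + (5*2)*2)² = (-10 + 10*2)² = (-10 + 20)² = 10² = 100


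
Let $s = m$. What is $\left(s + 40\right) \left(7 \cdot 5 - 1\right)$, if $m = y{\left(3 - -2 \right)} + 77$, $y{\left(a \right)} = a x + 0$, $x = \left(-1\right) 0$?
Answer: $3978$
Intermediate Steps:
$x = 0$
$y{\left(a \right)} = 0$ ($y{\left(a \right)} = a 0 + 0 = 0 + 0 = 0$)
$m = 77$ ($m = 0 + 77 = 77$)
$s = 77$
$\left(s + 40\right) \left(7 \cdot 5 - 1\right) = \left(77 + 40\right) \left(7 \cdot 5 - 1\right) = 117 \left(35 - 1\right) = 117 \cdot 34 = 3978$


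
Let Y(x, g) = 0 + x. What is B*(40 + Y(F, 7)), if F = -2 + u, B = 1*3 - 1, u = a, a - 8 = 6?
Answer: 104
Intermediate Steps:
a = 14 (a = 8 + 6 = 14)
u = 14
B = 2 (B = 3 - 1 = 2)
F = 12 (F = -2 + 14 = 12)
Y(x, g) = x
B*(40 + Y(F, 7)) = 2*(40 + 12) = 2*52 = 104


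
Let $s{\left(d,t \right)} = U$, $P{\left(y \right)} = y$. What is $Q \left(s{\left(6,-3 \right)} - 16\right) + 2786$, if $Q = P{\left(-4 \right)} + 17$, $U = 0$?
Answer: $2578$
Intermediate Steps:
$s{\left(d,t \right)} = 0$
$Q = 13$ ($Q = -4 + 17 = 13$)
$Q \left(s{\left(6,-3 \right)} - 16\right) + 2786 = 13 \left(0 - 16\right) + 2786 = 13 \left(-16\right) + 2786 = -208 + 2786 = 2578$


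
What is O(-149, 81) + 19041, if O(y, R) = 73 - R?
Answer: 19033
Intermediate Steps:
O(-149, 81) + 19041 = (73 - 1*81) + 19041 = (73 - 81) + 19041 = -8 + 19041 = 19033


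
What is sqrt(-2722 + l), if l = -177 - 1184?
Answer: I*sqrt(4083) ≈ 63.898*I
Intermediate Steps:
l = -1361
sqrt(-2722 + l) = sqrt(-2722 - 1361) = sqrt(-4083) = I*sqrt(4083)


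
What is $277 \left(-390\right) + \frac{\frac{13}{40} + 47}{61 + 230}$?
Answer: $- \frac{419155769}{3880} \approx -1.0803 \cdot 10^{5}$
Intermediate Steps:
$277 \left(-390\right) + \frac{\frac{13}{40} + 47}{61 + 230} = -108030 + \frac{13 \cdot \frac{1}{40} + 47}{291} = -108030 + \left(\frac{13}{40} + 47\right) \frac{1}{291} = -108030 + \frac{1893}{40} \cdot \frac{1}{291} = -108030 + \frac{631}{3880} = - \frac{419155769}{3880}$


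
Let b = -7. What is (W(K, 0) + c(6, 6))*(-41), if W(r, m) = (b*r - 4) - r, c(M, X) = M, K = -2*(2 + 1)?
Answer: -2050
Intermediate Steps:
K = -6 (K = -2*3 = -6)
W(r, m) = -4 - 8*r (W(r, m) = (-7*r - 4) - r = (-4 - 7*r) - r = -4 - 8*r)
(W(K, 0) + c(6, 6))*(-41) = ((-4 - 8*(-6)) + 6)*(-41) = ((-4 + 48) + 6)*(-41) = (44 + 6)*(-41) = 50*(-41) = -2050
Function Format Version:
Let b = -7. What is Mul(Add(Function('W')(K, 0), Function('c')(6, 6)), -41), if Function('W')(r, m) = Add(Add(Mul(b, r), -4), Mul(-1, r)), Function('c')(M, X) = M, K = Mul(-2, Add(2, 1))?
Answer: -2050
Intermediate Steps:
K = -6 (K = Mul(-2, 3) = -6)
Function('W')(r, m) = Add(-4, Mul(-8, r)) (Function('W')(r, m) = Add(Add(Mul(-7, r), -4), Mul(-1, r)) = Add(Add(-4, Mul(-7, r)), Mul(-1, r)) = Add(-4, Mul(-8, r)))
Mul(Add(Function('W')(K, 0), Function('c')(6, 6)), -41) = Mul(Add(Add(-4, Mul(-8, -6)), 6), -41) = Mul(Add(Add(-4, 48), 6), -41) = Mul(Add(44, 6), -41) = Mul(50, -41) = -2050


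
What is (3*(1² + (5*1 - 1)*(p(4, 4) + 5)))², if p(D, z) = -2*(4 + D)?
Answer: 16641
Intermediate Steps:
p(D, z) = -8 - 2*D
(3*(1² + (5*1 - 1)*(p(4, 4) + 5)))² = (3*(1² + (5*1 - 1)*((-8 - 2*4) + 5)))² = (3*(1 + (5 - 1)*((-8 - 8) + 5)))² = (3*(1 + 4*(-16 + 5)))² = (3*(1 + 4*(-11)))² = (3*(1 - 44))² = (3*(-43))² = (-129)² = 16641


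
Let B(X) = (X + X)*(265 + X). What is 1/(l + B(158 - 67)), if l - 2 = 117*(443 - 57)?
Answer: 1/109956 ≈ 9.0945e-6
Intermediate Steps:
l = 45164 (l = 2 + 117*(443 - 57) = 2 + 117*386 = 2 + 45162 = 45164)
B(X) = 2*X*(265 + X) (B(X) = (2*X)*(265 + X) = 2*X*(265 + X))
1/(l + B(158 - 67)) = 1/(45164 + 2*(158 - 67)*(265 + (158 - 67))) = 1/(45164 + 2*91*(265 + 91)) = 1/(45164 + 2*91*356) = 1/(45164 + 64792) = 1/109956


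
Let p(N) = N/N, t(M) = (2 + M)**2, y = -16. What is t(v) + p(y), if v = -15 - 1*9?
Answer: 485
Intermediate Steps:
v = -24 (v = -15 - 9 = -24)
p(N) = 1
t(v) + p(y) = (2 - 24)**2 + 1 = (-22)**2 + 1 = 484 + 1 = 485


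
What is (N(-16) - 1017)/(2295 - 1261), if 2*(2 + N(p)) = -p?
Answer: -1011/1034 ≈ -0.97776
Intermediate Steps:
N(p) = -2 - p/2 (N(p) = -2 + (-p)/2 = -2 - p/2)
(N(-16) - 1017)/(2295 - 1261) = ((-2 - ½*(-16)) - 1017)/(2295 - 1261) = ((-2 + 8) - 1017)/1034 = (6 - 1017)*(1/1034) = -1011*1/1034 = -1011/1034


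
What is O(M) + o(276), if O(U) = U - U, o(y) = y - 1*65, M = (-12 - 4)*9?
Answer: 211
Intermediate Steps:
M = -144 (M = -16*9 = -144)
o(y) = -65 + y (o(y) = y - 65 = -65 + y)
O(U) = 0
O(M) + o(276) = 0 + (-65 + 276) = 0 + 211 = 211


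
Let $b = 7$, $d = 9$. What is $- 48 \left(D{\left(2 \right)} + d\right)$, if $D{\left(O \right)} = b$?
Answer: $-768$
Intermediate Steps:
$D{\left(O \right)} = 7$
$- 48 \left(D{\left(2 \right)} + d\right) = - 48 \left(7 + 9\right) = \left(-48\right) 16 = -768$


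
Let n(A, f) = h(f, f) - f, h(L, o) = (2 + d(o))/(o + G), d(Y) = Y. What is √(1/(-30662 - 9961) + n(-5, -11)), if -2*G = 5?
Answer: √2139180098/13541 ≈ 3.4156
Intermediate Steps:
G = -5/2 (G = -½*5 = -5/2 ≈ -2.5000)
h(L, o) = (2 + o)/(-5/2 + o) (h(L, o) = (2 + o)/(o - 5/2) = (2 + o)/(-5/2 + o))
n(A, f) = -f + 2*(2 + f)/(-5 + 2*f) (n(A, f) = 2*(2 + f)/(-5 + 2*f) - f = -f + 2*(2 + f)/(-5 + 2*f))
√(1/(-30662 - 9961) + n(-5, -11)) = √(1/(-30662 - 9961) + (4 - 2*(-11)² + 7*(-11))/(-5 + 2*(-11))) = √(1/(-40623) + (4 - 2*121 - 77)/(-5 - 22)) = √(-1/40623 + (4 - 242 - 77)/(-27)) = √(-1/40623 - 1/27*(-315)) = √(-1/40623 + 35/3) = √(157978/13541) = √2139180098/13541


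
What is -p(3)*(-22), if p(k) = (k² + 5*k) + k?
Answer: 594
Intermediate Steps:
p(k) = k² + 6*k
-p(3)*(-22) = -3*(6 + 3)*(-22) = -3*9*(-22) = -1*27*(-22) = -27*(-22) = 594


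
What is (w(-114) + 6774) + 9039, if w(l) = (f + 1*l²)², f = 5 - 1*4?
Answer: 168937822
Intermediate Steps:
f = 1 (f = 5 - 4 = 1)
w(l) = (1 + l²)² (w(l) = (1 + 1*l²)² = (1 + l²)²)
(w(-114) + 6774) + 9039 = ((1 + (-114)²)² + 6774) + 9039 = ((1 + 12996)² + 6774) + 9039 = (12997² + 6774) + 9039 = (168922009 + 6774) + 9039 = 168928783 + 9039 = 168937822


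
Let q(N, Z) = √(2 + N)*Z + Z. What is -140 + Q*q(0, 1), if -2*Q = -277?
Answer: -3/2 + 277*√2/2 ≈ 194.37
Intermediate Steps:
Q = 277/2 (Q = -½*(-277) = 277/2 ≈ 138.50)
q(N, Z) = Z + Z*√(2 + N) (q(N, Z) = Z*√(2 + N) + Z = Z + Z*√(2 + N))
-140 + Q*q(0, 1) = -140 + 277*(1*(1 + √(2 + 0)))/2 = -140 + 277*(1*(1 + √2))/2 = -140 + 277*(1 + √2)/2 = -140 + (277/2 + 277*√2/2) = -3/2 + 277*√2/2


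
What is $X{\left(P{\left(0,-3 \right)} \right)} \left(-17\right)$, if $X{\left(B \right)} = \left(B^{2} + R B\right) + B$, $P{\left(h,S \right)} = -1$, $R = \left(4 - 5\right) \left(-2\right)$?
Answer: $34$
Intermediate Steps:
$R = 2$ ($R = \left(-1\right) \left(-2\right) = 2$)
$X{\left(B \right)} = B^{2} + 3 B$ ($X{\left(B \right)} = \left(B^{2} + 2 B\right) + B = B^{2} + 3 B$)
$X{\left(P{\left(0,-3 \right)} \right)} \left(-17\right) = - (3 - 1) \left(-17\right) = \left(-1\right) 2 \left(-17\right) = \left(-2\right) \left(-17\right) = 34$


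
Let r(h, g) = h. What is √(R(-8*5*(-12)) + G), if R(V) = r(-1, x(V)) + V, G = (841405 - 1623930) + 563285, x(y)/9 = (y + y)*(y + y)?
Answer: I*√218761 ≈ 467.72*I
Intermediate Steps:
x(y) = 36*y² (x(y) = 9*((y + y)*(y + y)) = 9*((2*y)*(2*y)) = 9*(4*y²) = 36*y²)
G = -219240 (G = -782525 + 563285 = -219240)
R(V) = -1 + V
√(R(-8*5*(-12)) + G) = √((-1 - 8*5*(-12)) - 219240) = √((-1 - 40*(-12)) - 219240) = √((-1 + 480) - 219240) = √(479 - 219240) = √(-218761) = I*√218761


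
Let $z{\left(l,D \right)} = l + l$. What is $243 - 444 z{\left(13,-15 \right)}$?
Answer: $-11301$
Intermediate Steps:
$z{\left(l,D \right)} = 2 l$
$243 - 444 z{\left(13,-15 \right)} = 243 - 444 \cdot 2 \cdot 13 = 243 - 11544 = -11301$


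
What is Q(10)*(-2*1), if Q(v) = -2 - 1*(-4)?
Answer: -4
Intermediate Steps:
Q(v) = 2 (Q(v) = -2 + 4 = 2)
Q(10)*(-2*1) = 2*(-2*1) = 2*(-2) = -4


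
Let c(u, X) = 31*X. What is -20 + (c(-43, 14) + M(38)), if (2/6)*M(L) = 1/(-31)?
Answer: 12831/31 ≈ 413.90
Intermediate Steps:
M(L) = -3/31 (M(L) = 3/(-31) = 3*(-1/31) = -3/31)
-20 + (c(-43, 14) + M(38)) = -20 + (31*14 - 3/31) = -20 + (434 - 3/31) = -20 + 13451/31 = 12831/31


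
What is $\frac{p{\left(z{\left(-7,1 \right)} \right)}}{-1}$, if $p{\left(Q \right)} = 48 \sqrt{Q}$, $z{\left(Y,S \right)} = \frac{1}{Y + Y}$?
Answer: $- \frac{24 i \sqrt{14}}{7} \approx - 12.829 i$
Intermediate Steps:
$z{\left(Y,S \right)} = \frac{1}{2 Y}$
$\frac{p{\left(z{\left(-7,1 \right)} \right)}}{-1} = \frac{48 \sqrt{\frac{1}{2 \left(-7\right)}}}{-1} = 48 \sqrt{\frac{1}{2} \left(- \frac{1}{7}\right)} \left(-1\right) = 48 \sqrt{- \frac{1}{14}} \left(-1\right) = 48 \frac{i \sqrt{14}}{14} \left(-1\right) = \frac{24 i \sqrt{14}}{7} \left(-1\right) = - \frac{24 i \sqrt{14}}{7}$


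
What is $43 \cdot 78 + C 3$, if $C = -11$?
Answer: $3321$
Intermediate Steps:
$43 \cdot 78 + C 3 = 43 \cdot 78 - 33 = 3354 - 33 = 3321$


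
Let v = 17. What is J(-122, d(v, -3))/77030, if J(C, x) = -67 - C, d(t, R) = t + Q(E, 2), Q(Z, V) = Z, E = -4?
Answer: 11/15406 ≈ 0.00071401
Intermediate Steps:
d(t, R) = -4 + t (d(t, R) = t - 4 = -4 + t)
J(-122, d(v, -3))/77030 = (-67 - 1*(-122))/77030 = (-67 + 122)*(1/77030) = 55*(1/77030) = 11/15406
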